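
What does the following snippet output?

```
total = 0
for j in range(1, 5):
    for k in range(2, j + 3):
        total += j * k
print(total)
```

j=1,k=2: total = 0+2 = 2
j=1,k=3: total = 2+3 = 5
j=2,k=2: total = 5+4 = 9
j=2,k=3: total = 9+6 = 15
j=2,k=4: total = 15+8 = 23
j=3,k=2: total = 23+6 = 29
j=3,k=3: total = 29+9 = 38
j=3,k=4: total = 38+12 = 50
j=3,k=5: total = 50+15 = 65
j=4,k=2: total = 65+8 = 73
j=4,k=3: total = 73+12 = 85
j=4,k=4: total = 85+16 = 101
j=4,k=5: total = 101+20 = 121
j=4,k=6: total = 121+24 = 145

145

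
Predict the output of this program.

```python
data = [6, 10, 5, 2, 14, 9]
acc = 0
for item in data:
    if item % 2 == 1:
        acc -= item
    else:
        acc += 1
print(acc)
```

-10

item=6: not odd, acc = 0+1 = 1
item=10: not odd, acc = 1+1 = 2
item=5: odd, acc = 2-5 = -3
item=2: not odd, acc = (-3)+1 = -2
item=14: not odd, acc = (-2)+1 = -1
item=9: odd, acc = (-1)-9 = -10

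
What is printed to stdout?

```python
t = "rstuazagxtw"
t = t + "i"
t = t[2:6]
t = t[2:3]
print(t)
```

+ 'i' → 'rstuazagxtwi'
slice [2:6] → 'tuaz'
slice [2:3] → 'a'

a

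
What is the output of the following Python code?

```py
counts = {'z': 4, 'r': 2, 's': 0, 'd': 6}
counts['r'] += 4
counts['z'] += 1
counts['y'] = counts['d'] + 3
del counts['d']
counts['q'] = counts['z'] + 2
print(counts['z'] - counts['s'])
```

5

counts['r'] = 2+4 = 6 → {'z': 4, 'r': 6, 's': 0, 'd': 6}
counts['z'] = 4+1 = 5 → {'z': 5, 'r': 6, 's': 0, 'd': 6}
counts['y'] = counts['d']+3 = 9 → {'z': 5, 'r': 6, 's': 0, 'd': 6, 'y': 9}
del 'd' → {'z': 5, 'r': 6, 's': 0, 'y': 9}
counts['q'] = counts['z']+2 = 7 → {'z': 5, 'r': 6, 's': 0, 'y': 9, 'q': 7}
counts['z']-counts['s'] = 5-0 = 5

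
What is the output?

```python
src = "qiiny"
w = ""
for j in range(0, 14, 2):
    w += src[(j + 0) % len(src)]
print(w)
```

qiyinqi

j=0: add src[0]='q' → 'q'
j=2: add src[2]='i' → 'qi'
j=4: add src[4]='y' → 'qiy'
j=6: add src[1]='i' → 'qiyi'
j=8: add src[3]='n' → 'qiyin'
j=10: add src[0]='q' → 'qiyinq'
j=12: add src[2]='i' → 'qiyinqi'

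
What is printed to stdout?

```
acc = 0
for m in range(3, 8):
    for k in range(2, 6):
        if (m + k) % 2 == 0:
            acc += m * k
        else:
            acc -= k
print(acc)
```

146

m=3,k=2: odd sum, acc = 0-2 = -2
m=3,k=3: even sum, acc = (-2)+9 = 7
m=3,k=4: odd sum, acc = 7-4 = 3
m=3,k=5: even sum, acc = 3+15 = 18
m=4,k=2: even sum, acc = 18+8 = 26
m=4,k=3: odd sum, acc = 26-3 = 23
m=4,k=4: even sum, acc = 23+16 = 39
m=4,k=5: odd sum, acc = 39-5 = 34
m=5,k=2: odd sum, acc = 34-2 = 32
m=5,k=3: even sum, acc = 32+15 = 47
m=5,k=4: odd sum, acc = 47-4 = 43
m=5,k=5: even sum, acc = 43+25 = 68
m=6,k=2: even sum, acc = 68+12 = 80
m=6,k=3: odd sum, acc = 80-3 = 77
m=6,k=4: even sum, acc = 77+24 = 101
m=6,k=5: odd sum, acc = 101-5 = 96
m=7,k=2: odd sum, acc = 96-2 = 94
m=7,k=3: even sum, acc = 94+21 = 115
m=7,k=4: odd sum, acc = 115-4 = 111
m=7,k=5: even sum, acc = 111+35 = 146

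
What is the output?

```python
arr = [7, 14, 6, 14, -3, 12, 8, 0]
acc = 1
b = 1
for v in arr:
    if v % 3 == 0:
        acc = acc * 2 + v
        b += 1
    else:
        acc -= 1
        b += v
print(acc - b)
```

v=7: not %3==0, acc = 1-1 = 0; b=8
v=14: not %3==0, acc = 0-1 = -1; b=22
v=6: %3==0, acc = (-1)*2+6 = 4; b=23
v=14: not %3==0, acc = 4-1 = 3; b=37
v=-3: %3==0, acc = 3*2+(-3) = 3; b=38
v=12: %3==0, acc = 3*2+12 = 18; b=39
v=8: not %3==0, acc = 18-1 = 17; b=47
v=0: %3==0, acc = 17*2+0 = 34; b=48
acc-b = 34-48 = -14

-14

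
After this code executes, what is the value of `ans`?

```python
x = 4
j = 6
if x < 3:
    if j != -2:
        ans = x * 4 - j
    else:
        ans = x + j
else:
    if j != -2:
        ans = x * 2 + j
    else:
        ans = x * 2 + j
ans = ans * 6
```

84

x=4, j=6
x < 3 is False; j != -2 is True
→ ans = x * 2 + j = 14
ans = 14*6 = 84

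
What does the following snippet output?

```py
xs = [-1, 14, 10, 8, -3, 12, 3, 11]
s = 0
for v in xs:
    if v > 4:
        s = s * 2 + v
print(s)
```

371

v=-1: not >4
v=14: >4, s = 0*2+14 = 14
v=10: >4, s = 14*2+10 = 38
v=8: >4, s = 38*2+8 = 84
v=-3: not >4
v=12: >4, s = 84*2+12 = 180
v=3: not >4
v=11: >4, s = 180*2+11 = 371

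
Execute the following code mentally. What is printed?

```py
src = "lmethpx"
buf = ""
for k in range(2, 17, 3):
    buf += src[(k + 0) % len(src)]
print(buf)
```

epmhl

k=2: add src[2]='e' → 'e'
k=5: add src[5]='p' → 'ep'
k=8: add src[1]='m' → 'epm'
k=11: add src[4]='h' → 'epmh'
k=14: add src[0]='l' → 'epmhl'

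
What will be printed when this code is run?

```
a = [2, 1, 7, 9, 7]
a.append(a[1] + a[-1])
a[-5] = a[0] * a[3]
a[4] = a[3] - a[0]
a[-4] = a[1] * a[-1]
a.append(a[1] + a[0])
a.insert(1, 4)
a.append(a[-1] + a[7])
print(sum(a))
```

append a[1]+a[-1] = 1+7 = 8 → [2, 1, 7, 9, 7, 8]
a[-5] = a[0]*a[3] = 2*9 = 18 → [2, 18, 7, 9, 7, 8]
a[4] = a[3]-a[0] = 9-2 = 7 → [2, 18, 7, 9, 7, 8]
a[-4] = a[1]*a[-1] = 18*8 = 144 → [2, 18, 144, 9, 7, 8]
append a[1]+a[0] = 18+2 = 20 → [2, 18, 144, 9, 7, 8, 20]
insert 4 at 1 → [2, 4, 18, 144, 9, 7, 8, 20]
append a[-1]+a[7] = 20+20 = 40 → [2, 4, 18, 144, 9, 7, 8, 20, 40]
sum = 252

252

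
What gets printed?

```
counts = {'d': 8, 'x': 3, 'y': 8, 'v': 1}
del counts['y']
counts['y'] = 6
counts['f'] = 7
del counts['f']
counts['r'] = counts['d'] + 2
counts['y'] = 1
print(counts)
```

del 'y' → {'d': 8, 'x': 3, 'v': 1}
counts['y'] = 6 → {'d': 8, 'x': 3, 'v': 1, 'y': 6}
counts['f'] = 7 → {'d': 8, 'x': 3, 'v': 1, 'y': 6, 'f': 7}
del 'f' → {'d': 8, 'x': 3, 'v': 1, 'y': 6}
counts['r'] = counts['d']+2 = 10 → {'d': 8, 'x': 3, 'v': 1, 'y': 6, 'r': 10}
counts['y'] = 1 → {'d': 8, 'x': 3, 'v': 1, 'y': 1, 'r': 10}

{'d': 8, 'x': 3, 'v': 1, 'y': 1, 'r': 10}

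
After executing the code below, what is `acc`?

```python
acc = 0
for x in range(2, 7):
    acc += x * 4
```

80

x=2: acc = 0+2*4 = 8
x=3: acc = 8+3*4 = 20
x=4: acc = 20+4*4 = 36
x=5: acc = 36+5*4 = 56
x=6: acc = 56+6*4 = 80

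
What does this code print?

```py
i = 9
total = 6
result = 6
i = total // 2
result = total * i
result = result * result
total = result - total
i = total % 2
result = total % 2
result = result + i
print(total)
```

i = 6//2 = 3
result = 6*3 = 18
result = 18*18 = 324
total = 324-6 = 318
i = 318%2 = 0
result = 318%2 = 0
result = 0+0 = 0

318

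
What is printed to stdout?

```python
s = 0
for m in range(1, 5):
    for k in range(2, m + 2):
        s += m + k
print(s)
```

m=1,k=2: s = 0+3 = 3
m=2,k=2: s = 3+4 = 7
m=2,k=3: s = 7+5 = 12
m=3,k=2: s = 12+5 = 17
m=3,k=3: s = 17+6 = 23
m=3,k=4: s = 23+7 = 30
m=4,k=2: s = 30+6 = 36
m=4,k=3: s = 36+7 = 43
m=4,k=4: s = 43+8 = 51
m=4,k=5: s = 51+9 = 60

60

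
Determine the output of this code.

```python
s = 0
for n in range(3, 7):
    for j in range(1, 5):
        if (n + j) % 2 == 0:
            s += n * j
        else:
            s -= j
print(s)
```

n=3,j=1: even sum, s = 0+3 = 3
n=3,j=2: odd sum, s = 3-2 = 1
n=3,j=3: even sum, s = 1+9 = 10
n=3,j=4: odd sum, s = 10-4 = 6
n=4,j=1: odd sum, s = 6-1 = 5
n=4,j=2: even sum, s = 5+8 = 13
n=4,j=3: odd sum, s = 13-3 = 10
n=4,j=4: even sum, s = 10+16 = 26
n=5,j=1: even sum, s = 26+5 = 31
n=5,j=2: odd sum, s = 31-2 = 29
n=5,j=3: even sum, s = 29+15 = 44
n=5,j=4: odd sum, s = 44-4 = 40
n=6,j=1: odd sum, s = 40-1 = 39
n=6,j=2: even sum, s = 39+12 = 51
n=6,j=3: odd sum, s = 51-3 = 48
n=6,j=4: even sum, s = 48+24 = 72

72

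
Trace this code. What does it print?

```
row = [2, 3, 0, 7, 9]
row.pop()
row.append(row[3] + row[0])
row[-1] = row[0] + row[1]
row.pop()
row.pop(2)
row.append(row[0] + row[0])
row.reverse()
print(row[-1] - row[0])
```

pop() removes 9 → [2, 3, 0, 7]
append row[3]+row[0] = 7+2 = 9 → [2, 3, 0, 7, 9]
row[-1] = row[0]+row[1] = 2+3 = 5 → [2, 3, 0, 7, 5]
pop() removes 5 → [2, 3, 0, 7]
pop(2) removes 0 → [2, 3, 7]
append row[0]+row[0] = 2+2 = 4 → [2, 3, 7, 4]
reverse → [4, 7, 3, 2]
row[-1]-row[0] = 2-4 = -2

-2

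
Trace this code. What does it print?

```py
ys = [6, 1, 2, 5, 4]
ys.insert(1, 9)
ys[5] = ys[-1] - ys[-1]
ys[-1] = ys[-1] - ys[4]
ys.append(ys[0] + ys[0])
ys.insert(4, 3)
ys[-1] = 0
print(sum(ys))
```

insert 9 at 1 → [6, 9, 1, 2, 5, 4]
ys[5] = ys[-1]-ys[-1] = 4-4 = 0 → [6, 9, 1, 2, 5, 0]
ys[-1] = ys[-1]-ys[4] = 0-5 = -5 → [6, 9, 1, 2, 5, -5]
append ys[0]+ys[0] = 6+6 = 12 → [6, 9, 1, 2, 5, -5, 12]
insert 3 at 4 → [6, 9, 1, 2, 3, 5, -5, 12]
ys[-1] = 0 → [6, 9, 1, 2, 3, 5, -5, 0]
sum = 21

21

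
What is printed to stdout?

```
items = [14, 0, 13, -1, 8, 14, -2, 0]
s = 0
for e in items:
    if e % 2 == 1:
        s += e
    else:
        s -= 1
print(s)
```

6

e=14: not odd, s = 0-1 = -1
e=0: not odd, s = (-1)-1 = -2
e=13: odd, s = (-2)+13 = 11
e=-1: odd, s = 11+(-1) = 10
e=8: not odd, s = 10-1 = 9
e=14: not odd, s = 9-1 = 8
e=-2: not odd, s = 8-1 = 7
e=0: not odd, s = 7-1 = 6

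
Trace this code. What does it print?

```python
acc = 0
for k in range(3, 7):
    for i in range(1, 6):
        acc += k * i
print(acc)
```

270

k=3,i=1: acc = 0+3 = 3
k=3,i=2: acc = 3+6 = 9
k=3,i=3: acc = 9+9 = 18
k=3,i=4: acc = 18+12 = 30
k=3,i=5: acc = 30+15 = 45
k=4,i=1: acc = 45+4 = 49
k=4,i=2: acc = 49+8 = 57
k=4,i=3: acc = 57+12 = 69
k=4,i=4: acc = 69+16 = 85
k=4,i=5: acc = 85+20 = 105
k=5,i=1: acc = 105+5 = 110
k=5,i=2: acc = 110+10 = 120
k=5,i=3: acc = 120+15 = 135
k=5,i=4: acc = 135+20 = 155
k=5,i=5: acc = 155+25 = 180
k=6,i=1: acc = 180+6 = 186
k=6,i=2: acc = 186+12 = 198
k=6,i=3: acc = 198+18 = 216
k=6,i=4: acc = 216+24 = 240
k=6,i=5: acc = 240+30 = 270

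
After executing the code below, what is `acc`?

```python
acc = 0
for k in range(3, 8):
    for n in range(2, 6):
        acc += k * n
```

350

k=3,n=2: acc = 0+6 = 6
k=3,n=3: acc = 6+9 = 15
k=3,n=4: acc = 15+12 = 27
k=3,n=5: acc = 27+15 = 42
k=4,n=2: acc = 42+8 = 50
k=4,n=3: acc = 50+12 = 62
k=4,n=4: acc = 62+16 = 78
k=4,n=5: acc = 78+20 = 98
k=5,n=2: acc = 98+10 = 108
k=5,n=3: acc = 108+15 = 123
k=5,n=4: acc = 123+20 = 143
k=5,n=5: acc = 143+25 = 168
k=6,n=2: acc = 168+12 = 180
k=6,n=3: acc = 180+18 = 198
k=6,n=4: acc = 198+24 = 222
k=6,n=5: acc = 222+30 = 252
k=7,n=2: acc = 252+14 = 266
k=7,n=3: acc = 266+21 = 287
k=7,n=4: acc = 287+28 = 315
k=7,n=5: acc = 315+35 = 350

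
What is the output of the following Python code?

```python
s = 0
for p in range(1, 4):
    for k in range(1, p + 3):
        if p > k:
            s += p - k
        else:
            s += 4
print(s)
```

p=1,k=1: not 1>1, s = 0+4 = 4
p=1,k=2: not 1>2, s = 4+4 = 8
p=1,k=3: not 1>3, s = 8+4 = 12
p=2,k=1: 2>1, s = 12+1 = 13
p=2,k=2: not 2>2, s = 13+4 = 17
p=2,k=3: not 2>3, s = 17+4 = 21
p=2,k=4: not 2>4, s = 21+4 = 25
p=3,k=1: 3>1, s = 25+2 = 27
p=3,k=2: 3>2, s = 27+1 = 28
p=3,k=3: not 3>3, s = 28+4 = 32
p=3,k=4: not 3>4, s = 32+4 = 36
p=3,k=5: not 3>5, s = 36+4 = 40

40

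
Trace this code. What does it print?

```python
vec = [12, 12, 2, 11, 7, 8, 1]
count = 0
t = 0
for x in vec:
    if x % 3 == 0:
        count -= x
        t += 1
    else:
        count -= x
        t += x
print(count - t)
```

-84

x=12: %3==0, count = 0-12 = -12; t=1
x=12: %3==0, count = (-12)-12 = -24; t=2
x=2: not %3==0, count = (-24)-2 = -26; t=4
x=11: not %3==0, count = (-26)-11 = -37; t=15
x=7: not %3==0, count = (-37)-7 = -44; t=22
x=8: not %3==0, count = (-44)-8 = -52; t=30
x=1: not %3==0, count = (-52)-1 = -53; t=31
count-t = (-53)-31 = -84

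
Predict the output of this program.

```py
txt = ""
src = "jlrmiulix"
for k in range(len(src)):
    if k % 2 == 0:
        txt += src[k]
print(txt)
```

k=0: add 'j' → 'j'
k=1: skip
k=2: add 'r' → 'jr'
k=3: skip
k=4: add 'i' → 'jri'
k=5: skip
k=6: add 'l' → 'jril'
k=7: skip
k=8: add 'x' → 'jrilx'

jrilx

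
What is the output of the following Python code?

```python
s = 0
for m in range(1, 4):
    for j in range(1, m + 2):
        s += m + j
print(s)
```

m=1,j=1: s = 0+2 = 2
m=1,j=2: s = 2+3 = 5
m=2,j=1: s = 5+3 = 8
m=2,j=2: s = 8+4 = 12
m=2,j=3: s = 12+5 = 17
m=3,j=1: s = 17+4 = 21
m=3,j=2: s = 21+5 = 26
m=3,j=3: s = 26+6 = 32
m=3,j=4: s = 32+7 = 39

39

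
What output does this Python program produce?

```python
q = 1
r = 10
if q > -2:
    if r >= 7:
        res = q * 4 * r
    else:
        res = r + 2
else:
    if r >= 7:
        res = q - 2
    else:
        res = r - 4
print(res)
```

40

q=1, r=10
q > -2 is True; r >= 7 is True
→ res = q * 4 * r = 40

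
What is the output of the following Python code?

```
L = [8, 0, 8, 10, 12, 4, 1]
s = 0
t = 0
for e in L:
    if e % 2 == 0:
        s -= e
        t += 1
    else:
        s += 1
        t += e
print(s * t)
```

-287

e=8: even, s = 0-8 = -8; t=1
e=0: even, s = (-8)-0 = -8; t=2
e=8: even, s = (-8)-8 = -16; t=3
e=10: even, s = (-16)-10 = -26; t=4
e=12: even, s = (-26)-12 = -38; t=5
e=4: even, s = (-38)-4 = -42; t=6
e=1: not even, s = (-42)+1 = -41; t=7
s*t = (-41)*7 = -287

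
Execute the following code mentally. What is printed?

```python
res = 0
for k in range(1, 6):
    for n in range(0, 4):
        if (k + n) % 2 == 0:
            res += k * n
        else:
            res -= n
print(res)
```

34

k=1,n=0: odd sum, res = 0-0 = 0
k=1,n=1: even sum, res = 0+1 = 1
k=1,n=2: odd sum, res = 1-2 = -1
k=1,n=3: even sum, res = (-1)+3 = 2
k=2,n=0: even sum, res = 2+0 = 2
k=2,n=1: odd sum, res = 2-1 = 1
k=2,n=2: even sum, res = 1+4 = 5
k=2,n=3: odd sum, res = 5-3 = 2
k=3,n=0: odd sum, res = 2-0 = 2
k=3,n=1: even sum, res = 2+3 = 5
k=3,n=2: odd sum, res = 5-2 = 3
k=3,n=3: even sum, res = 3+9 = 12
k=4,n=0: even sum, res = 12+0 = 12
k=4,n=1: odd sum, res = 12-1 = 11
k=4,n=2: even sum, res = 11+8 = 19
k=4,n=3: odd sum, res = 19-3 = 16
k=5,n=0: odd sum, res = 16-0 = 16
k=5,n=1: even sum, res = 16+5 = 21
k=5,n=2: odd sum, res = 21-2 = 19
k=5,n=3: even sum, res = 19+15 = 34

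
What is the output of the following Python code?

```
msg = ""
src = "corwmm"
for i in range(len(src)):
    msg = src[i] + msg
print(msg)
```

i=0: prepend 'c' → 'c'
i=1: prepend 'o' → 'oc'
i=2: prepend 'r' → 'roc'
i=3: prepend 'w' → 'wroc'
i=4: prepend 'm' → 'mwroc'
i=5: prepend 'm' → 'mmwroc'

mmwroc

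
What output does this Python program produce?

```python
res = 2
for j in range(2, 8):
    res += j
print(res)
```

j=2: res = 2+2 = 4
j=3: res = 4+3 = 7
j=4: res = 7+4 = 11
j=5: res = 11+5 = 16
j=6: res = 16+6 = 22
j=7: res = 22+7 = 29

29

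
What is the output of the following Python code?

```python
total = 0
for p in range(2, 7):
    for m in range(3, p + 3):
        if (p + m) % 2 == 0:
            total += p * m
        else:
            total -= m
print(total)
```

p=2,m=3: odd sum, total = 0-3 = -3
p=2,m=4: even sum, total = (-3)+8 = 5
p=3,m=3: even sum, total = 5+9 = 14
p=3,m=4: odd sum, total = 14-4 = 10
p=3,m=5: even sum, total = 10+15 = 25
p=4,m=3: odd sum, total = 25-3 = 22
p=4,m=4: even sum, total = 22+16 = 38
p=4,m=5: odd sum, total = 38-5 = 33
p=4,m=6: even sum, total = 33+24 = 57
p=5,m=3: even sum, total = 57+15 = 72
p=5,m=4: odd sum, total = 72-4 = 68
p=5,m=5: even sum, total = 68+25 = 93
p=5,m=6: odd sum, total = 93-6 = 87
p=5,m=7: even sum, total = 87+35 = 122
p=6,m=3: odd sum, total = 122-3 = 119
p=6,m=4: even sum, total = 119+24 = 143
p=6,m=5: odd sum, total = 143-5 = 138
p=6,m=6: even sum, total = 138+36 = 174
p=6,m=7: odd sum, total = 174-7 = 167
p=6,m=8: even sum, total = 167+48 = 215

215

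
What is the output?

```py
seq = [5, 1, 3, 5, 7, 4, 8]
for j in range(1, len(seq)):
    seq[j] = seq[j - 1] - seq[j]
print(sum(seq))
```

j=1: seq[1] = 5-1 = 4 → [5, 4, 3, 5, 7, 4, 8]
j=2: seq[2] = 4-3 = 1 → [5, 4, 1, 5, 7, 4, 8]
j=3: seq[3] = 1-5 = -4 → [5, 4, 1, -4, 7, 4, 8]
j=4: seq[4] = (-4)-7 = -11 → [5, 4, 1, -4, -11, 4, 8]
j=5: seq[5] = (-11)-4 = -15 → [5, 4, 1, -4, -11, -15, 8]
j=6: seq[6] = (-15)-8 = -23 → [5, 4, 1, -4, -11, -15, -23]
sum = -43

-43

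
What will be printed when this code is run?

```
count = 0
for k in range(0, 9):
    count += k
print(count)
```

k=0: count = 0+0 = 0
k=1: count = 0+1 = 1
k=2: count = 1+2 = 3
k=3: count = 3+3 = 6
k=4: count = 6+4 = 10
k=5: count = 10+5 = 15
k=6: count = 15+6 = 21
k=7: count = 21+7 = 28
k=8: count = 28+8 = 36

36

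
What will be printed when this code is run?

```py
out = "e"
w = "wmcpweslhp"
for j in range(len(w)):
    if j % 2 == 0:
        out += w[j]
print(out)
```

j=0: add 'w' → 'ew'
j=1: skip
j=2: add 'c' → 'ewc'
j=3: skip
j=4: add 'w' → 'ewcw'
j=5: skip
j=6: add 's' → 'ewcws'
j=7: skip
j=8: add 'h' → 'ewcwsh'
j=9: skip

ewcwsh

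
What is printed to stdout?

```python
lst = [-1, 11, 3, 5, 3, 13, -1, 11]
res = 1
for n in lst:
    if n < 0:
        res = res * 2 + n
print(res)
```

n=-1: <0, res = 1*2+(-1) = 1
n=11: not <0
n=3: not <0
n=5: not <0
n=3: not <0
n=13: not <0
n=-1: <0, res = 1*2+(-1) = 1
n=11: not <0

1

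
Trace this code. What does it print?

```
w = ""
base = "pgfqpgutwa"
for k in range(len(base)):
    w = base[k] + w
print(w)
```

awtugpqfgp

k=0: prepend 'p' → 'p'
k=1: prepend 'g' → 'gp'
k=2: prepend 'f' → 'fgp'
k=3: prepend 'q' → 'qfgp'
k=4: prepend 'p' → 'pqfgp'
k=5: prepend 'g' → 'gpqfgp'
k=6: prepend 'u' → 'ugpqfgp'
k=7: prepend 't' → 'tugpqfgp'
k=8: prepend 'w' → 'wtugpqfgp'
k=9: prepend 'a' → 'awtugpqfgp'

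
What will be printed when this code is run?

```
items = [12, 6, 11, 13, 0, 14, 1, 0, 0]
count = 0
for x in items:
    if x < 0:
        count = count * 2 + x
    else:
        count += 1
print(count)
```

x=12: not <0, count = 0+1 = 1
x=6: not <0, count = 1+1 = 2
x=11: not <0, count = 2+1 = 3
x=13: not <0, count = 3+1 = 4
x=0: not <0, count = 4+1 = 5
x=14: not <0, count = 5+1 = 6
x=1: not <0, count = 6+1 = 7
x=0: not <0, count = 7+1 = 8
x=0: not <0, count = 8+1 = 9

9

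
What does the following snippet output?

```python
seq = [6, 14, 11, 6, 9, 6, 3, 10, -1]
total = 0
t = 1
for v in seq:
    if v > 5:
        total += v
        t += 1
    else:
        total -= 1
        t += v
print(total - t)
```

v=6: >5, total = 0+6 = 6; t=2
v=14: >5, total = 6+14 = 20; t=3
v=11: >5, total = 20+11 = 31; t=4
v=6: >5, total = 31+6 = 37; t=5
v=9: >5, total = 37+9 = 46; t=6
v=6: >5, total = 46+6 = 52; t=7
v=3: not >5, total = 52-1 = 51; t=10
v=10: >5, total = 51+10 = 61; t=11
v=-1: not >5, total = 61-1 = 60; t=10
total-t = 60-10 = 50

50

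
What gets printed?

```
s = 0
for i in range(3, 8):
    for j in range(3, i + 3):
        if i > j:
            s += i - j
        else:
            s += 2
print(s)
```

i=3,j=3: not 3>3, s = 0+2 = 2
i=3,j=4: not 3>4, s = 2+2 = 4
i=3,j=5: not 3>5, s = 4+2 = 6
i=4,j=3: 4>3, s = 6+1 = 7
i=4,j=4: not 4>4, s = 7+2 = 9
i=4,j=5: not 4>5, s = 9+2 = 11
i=4,j=6: not 4>6, s = 11+2 = 13
i=5,j=3: 5>3, s = 13+2 = 15
i=5,j=4: 5>4, s = 15+1 = 16
i=5,j=5: not 5>5, s = 16+2 = 18
i=5,j=6: not 5>6, s = 18+2 = 20
i=5,j=7: not 5>7, s = 20+2 = 22
i=6,j=3: 6>3, s = 22+3 = 25
i=6,j=4: 6>4, s = 25+2 = 27
i=6,j=5: 6>5, s = 27+1 = 28
i=6,j=6: not 6>6, s = 28+2 = 30
i=6,j=7: not 6>7, s = 30+2 = 32
i=6,j=8: not 6>8, s = 32+2 = 34
i=7,j=3: 7>3, s = 34+4 = 38
i=7,j=4: 7>4, s = 38+3 = 41
i=7,j=5: 7>5, s = 41+2 = 43
i=7,j=6: 7>6, s = 43+1 = 44
i=7,j=7: not 7>7, s = 44+2 = 46
i=7,j=8: not 7>8, s = 46+2 = 48
i=7,j=9: not 7>9, s = 48+2 = 50

50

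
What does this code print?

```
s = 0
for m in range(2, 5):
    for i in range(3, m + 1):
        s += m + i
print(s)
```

21

m=3,i=3: s = 0+6 = 6
m=4,i=3: s = 6+7 = 13
m=4,i=4: s = 13+8 = 21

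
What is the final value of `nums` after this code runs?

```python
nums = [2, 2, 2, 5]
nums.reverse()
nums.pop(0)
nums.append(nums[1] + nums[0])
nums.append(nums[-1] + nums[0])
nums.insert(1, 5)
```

reverse → [5, 2, 2, 2]
pop(0) removes 5 → [2, 2, 2]
append nums[1]+nums[0] = 2+2 = 4 → [2, 2, 2, 4]
append nums[-1]+nums[0] = 4+2 = 6 → [2, 2, 2, 4, 6]
insert 5 at 1 → [2, 5, 2, 2, 4, 6]

[2, 5, 2, 2, 4, 6]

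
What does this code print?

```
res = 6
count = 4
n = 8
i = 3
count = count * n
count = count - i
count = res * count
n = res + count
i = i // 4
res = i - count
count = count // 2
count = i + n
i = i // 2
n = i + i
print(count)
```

180

count = 4*8 = 32
count = 32-3 = 29
count = 6*29 = 174
n = 6+174 = 180
i = 3//4 = 0
res = 0-174 = -174
count = 174//2 = 87
count = 0+180 = 180
i = 0//2 = 0
n = 0+0 = 0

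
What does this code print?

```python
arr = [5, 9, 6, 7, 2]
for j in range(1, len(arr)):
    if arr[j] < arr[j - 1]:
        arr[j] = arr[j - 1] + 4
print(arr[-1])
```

21

j=1: 9>=5, unchanged → [5, 9, 6, 7, 2]
j=2: 6<9, arr[2] = 9+4 = 13 → [5, 9, 13, 7, 2]
j=3: 7<13, arr[3] = 13+4 = 17 → [5, 9, 13, 17, 2]
j=4: 2<17, arr[4] = 17+4 = 21 → [5, 9, 13, 17, 21]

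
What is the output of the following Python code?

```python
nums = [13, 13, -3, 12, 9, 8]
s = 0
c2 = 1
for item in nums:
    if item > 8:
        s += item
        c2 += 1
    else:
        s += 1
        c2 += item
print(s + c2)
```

59

item=13: >8, s = 0+13 = 13; c2=2
item=13: >8, s = 13+13 = 26; c2=3
item=-3: not >8, s = 26+1 = 27; c2=0
item=12: >8, s = 27+12 = 39; c2=1
item=9: >8, s = 39+9 = 48; c2=2
item=8: not >8, s = 48+1 = 49; c2=10
s+c2 = 49+10 = 59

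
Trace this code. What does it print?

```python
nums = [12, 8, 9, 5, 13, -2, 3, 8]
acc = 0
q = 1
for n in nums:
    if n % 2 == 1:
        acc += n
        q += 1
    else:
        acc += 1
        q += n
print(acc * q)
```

n=12: not odd, acc = 0+1 = 1; q=13
n=8: not odd, acc = 1+1 = 2; q=21
n=9: odd, acc = 2+9 = 11; q=22
n=5: odd, acc = 11+5 = 16; q=23
n=13: odd, acc = 16+13 = 29; q=24
n=-2: not odd, acc = 29+1 = 30; q=22
n=3: odd, acc = 30+3 = 33; q=23
n=8: not odd, acc = 33+1 = 34; q=31
acc*q = 34*31 = 1054

1054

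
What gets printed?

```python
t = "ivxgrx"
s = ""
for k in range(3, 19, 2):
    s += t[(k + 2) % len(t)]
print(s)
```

xvgxvgxv

k=3: add t[5]='x' → 'x'
k=5: add t[1]='v' → 'xv'
k=7: add t[3]='g' → 'xvg'
k=9: add t[5]='x' → 'xvgx'
k=11: add t[1]='v' → 'xvgxv'
k=13: add t[3]='g' → 'xvgxvg'
k=15: add t[5]='x' → 'xvgxvgx'
k=17: add t[1]='v' → 'xvgxvgxv'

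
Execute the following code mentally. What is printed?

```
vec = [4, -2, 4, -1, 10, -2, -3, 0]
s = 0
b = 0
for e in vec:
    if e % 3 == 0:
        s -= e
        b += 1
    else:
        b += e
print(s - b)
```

e=4: not %3==0; b=4
e=-2: not %3==0; b=2
e=4: not %3==0; b=6
e=-1: not %3==0; b=5
e=10: not %3==0; b=15
e=-2: not %3==0; b=13
e=-3: %3==0, s = 0-(-3) = 3; b=14
e=0: %3==0, s = 3-0 = 3; b=15
s-b = 3-15 = -12

-12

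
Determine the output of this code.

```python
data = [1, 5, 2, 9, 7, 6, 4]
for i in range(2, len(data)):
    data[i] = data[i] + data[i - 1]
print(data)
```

[1, 5, 7, 16, 23, 29, 33]

i=2: data[2] = 2+5 = 7 → [1, 5, 7, 9, 7, 6, 4]
i=3: data[3] = 9+7 = 16 → [1, 5, 7, 16, 7, 6, 4]
i=4: data[4] = 7+16 = 23 → [1, 5, 7, 16, 23, 6, 4]
i=5: data[5] = 6+23 = 29 → [1, 5, 7, 16, 23, 29, 4]
i=6: data[6] = 4+29 = 33 → [1, 5, 7, 16, 23, 29, 33]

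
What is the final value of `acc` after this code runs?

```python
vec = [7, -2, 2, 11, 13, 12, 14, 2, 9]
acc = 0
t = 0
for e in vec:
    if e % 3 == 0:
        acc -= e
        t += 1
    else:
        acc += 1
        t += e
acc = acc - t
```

e=7: not %3==0, acc = 0+1 = 1; t=7
e=-2: not %3==0, acc = 1+1 = 2; t=5
e=2: not %3==0, acc = 2+1 = 3; t=7
e=11: not %3==0, acc = 3+1 = 4; t=18
e=13: not %3==0, acc = 4+1 = 5; t=31
e=12: %3==0, acc = 5-12 = -7; t=32
e=14: not %3==0, acc = (-7)+1 = -6; t=46
e=2: not %3==0, acc = (-6)+1 = -5; t=48
e=9: %3==0, acc = (-5)-9 = -14; t=49
acc-t = (-14)-49 = -63

-63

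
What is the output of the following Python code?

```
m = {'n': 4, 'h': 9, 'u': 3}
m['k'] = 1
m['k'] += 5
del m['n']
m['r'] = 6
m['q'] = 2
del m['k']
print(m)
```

{'h': 9, 'u': 3, 'r': 6, 'q': 2}

m['k'] = 1 → {'n': 4, 'h': 9, 'u': 3, 'k': 1}
m['k'] = 1+5 = 6 → {'n': 4, 'h': 9, 'u': 3, 'k': 6}
del 'n' → {'h': 9, 'u': 3, 'k': 6}
m['r'] = 6 → {'h': 9, 'u': 3, 'k': 6, 'r': 6}
m['q'] = 2 → {'h': 9, 'u': 3, 'k': 6, 'r': 6, 'q': 2}
del 'k' → {'h': 9, 'u': 3, 'r': 6, 'q': 2}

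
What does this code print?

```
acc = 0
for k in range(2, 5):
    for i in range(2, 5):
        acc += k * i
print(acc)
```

k=2,i=2: acc = 0+4 = 4
k=2,i=3: acc = 4+6 = 10
k=2,i=4: acc = 10+8 = 18
k=3,i=2: acc = 18+6 = 24
k=3,i=3: acc = 24+9 = 33
k=3,i=4: acc = 33+12 = 45
k=4,i=2: acc = 45+8 = 53
k=4,i=3: acc = 53+12 = 65
k=4,i=4: acc = 65+16 = 81

81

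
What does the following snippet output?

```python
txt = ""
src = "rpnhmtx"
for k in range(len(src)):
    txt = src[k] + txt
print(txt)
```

xtmhnpr

k=0: prepend 'r' → 'r'
k=1: prepend 'p' → 'pr'
k=2: prepend 'n' → 'npr'
k=3: prepend 'h' → 'hnpr'
k=4: prepend 'm' → 'mhnpr'
k=5: prepend 't' → 'tmhnpr'
k=6: prepend 'x' → 'xtmhnpr'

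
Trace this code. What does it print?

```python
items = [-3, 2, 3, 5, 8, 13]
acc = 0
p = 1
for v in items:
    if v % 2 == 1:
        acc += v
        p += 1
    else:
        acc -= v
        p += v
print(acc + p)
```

23

v=-3: odd, acc = 0+(-3) = -3; p=2
v=2: not odd, acc = (-3)-2 = -5; p=4
v=3: odd, acc = (-5)+3 = -2; p=5
v=5: odd, acc = (-2)+5 = 3; p=6
v=8: not odd, acc = 3-8 = -5; p=14
v=13: odd, acc = (-5)+13 = 8; p=15
acc+p = 8+15 = 23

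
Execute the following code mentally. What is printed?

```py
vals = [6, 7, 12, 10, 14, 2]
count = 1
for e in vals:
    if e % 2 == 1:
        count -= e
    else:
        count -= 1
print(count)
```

e=6: not odd, count = 1-1 = 0
e=7: odd, count = 0-7 = -7
e=12: not odd, count = (-7)-1 = -8
e=10: not odd, count = (-8)-1 = -9
e=14: not odd, count = (-9)-1 = -10
e=2: not odd, count = (-10)-1 = -11

-11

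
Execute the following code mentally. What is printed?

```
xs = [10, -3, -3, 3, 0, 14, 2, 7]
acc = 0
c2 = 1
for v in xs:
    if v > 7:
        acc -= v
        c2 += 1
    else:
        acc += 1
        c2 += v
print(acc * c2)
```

v=10: >7, acc = 0-10 = -10; c2=2
v=-3: not >7, acc = (-10)+1 = -9; c2=-1
v=-3: not >7, acc = (-9)+1 = -8; c2=-4
v=3: not >7, acc = (-8)+1 = -7; c2=-1
v=0: not >7, acc = (-7)+1 = -6; c2=-1
v=14: >7, acc = (-6)-14 = -20; c2=0
v=2: not >7, acc = (-20)+1 = -19; c2=2
v=7: not >7, acc = (-19)+1 = -18; c2=9
acc*c2 = (-18)*9 = -162

-162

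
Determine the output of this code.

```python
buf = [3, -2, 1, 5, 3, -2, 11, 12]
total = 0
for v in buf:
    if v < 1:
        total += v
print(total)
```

-4

v=3: not <1
v=-2: <1, total = 0+(-2) = -2
v=1: not <1
v=5: not <1
v=3: not <1
v=-2: <1, total = (-2)+(-2) = -4
v=11: not <1
v=12: not <1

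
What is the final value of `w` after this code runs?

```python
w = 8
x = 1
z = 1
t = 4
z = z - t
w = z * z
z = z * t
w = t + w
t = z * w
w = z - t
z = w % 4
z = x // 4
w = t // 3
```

z = 1-4 = -3
w = (-3)*(-3) = 9
z = (-3)*4 = -12
w = 4+9 = 13
t = (-12)*13 = -156
w = (-12)-(-156) = 144
z = 144%4 = 0
z = 1//4 = 0
w = (-156)//3 = -52

-52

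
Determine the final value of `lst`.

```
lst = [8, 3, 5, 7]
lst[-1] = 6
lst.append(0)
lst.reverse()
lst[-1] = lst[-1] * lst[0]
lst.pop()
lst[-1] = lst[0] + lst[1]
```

lst[-1] = 6 → [8, 3, 5, 6]
append 0 → [8, 3, 5, 6, 0]
reverse → [0, 6, 5, 3, 8]
lst[-1] = lst[-1]*lst[0] = 8*0 = 0 → [0, 6, 5, 3, 0]
pop() removes 0 → [0, 6, 5, 3]
lst[-1] = lst[0]+lst[1] = 0+6 = 6 → [0, 6, 5, 6]

[0, 6, 5, 6]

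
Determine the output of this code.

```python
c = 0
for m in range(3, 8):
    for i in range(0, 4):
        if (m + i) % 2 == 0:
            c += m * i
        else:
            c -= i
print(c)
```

66

m=3,i=0: odd sum, c = 0-0 = 0
m=3,i=1: even sum, c = 0+3 = 3
m=3,i=2: odd sum, c = 3-2 = 1
m=3,i=3: even sum, c = 1+9 = 10
m=4,i=0: even sum, c = 10+0 = 10
m=4,i=1: odd sum, c = 10-1 = 9
m=4,i=2: even sum, c = 9+8 = 17
m=4,i=3: odd sum, c = 17-3 = 14
m=5,i=0: odd sum, c = 14-0 = 14
m=5,i=1: even sum, c = 14+5 = 19
m=5,i=2: odd sum, c = 19-2 = 17
m=5,i=3: even sum, c = 17+15 = 32
m=6,i=0: even sum, c = 32+0 = 32
m=6,i=1: odd sum, c = 32-1 = 31
m=6,i=2: even sum, c = 31+12 = 43
m=6,i=3: odd sum, c = 43-3 = 40
m=7,i=0: odd sum, c = 40-0 = 40
m=7,i=1: even sum, c = 40+7 = 47
m=7,i=2: odd sum, c = 47-2 = 45
m=7,i=3: even sum, c = 45+21 = 66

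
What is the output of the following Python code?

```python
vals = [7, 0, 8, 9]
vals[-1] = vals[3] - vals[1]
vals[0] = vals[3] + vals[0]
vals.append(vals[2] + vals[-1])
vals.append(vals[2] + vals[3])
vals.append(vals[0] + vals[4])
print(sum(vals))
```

vals[-1] = vals[3]-vals[1] = 9-0 = 9 → [7, 0, 8, 9]
vals[0] = vals[3]+vals[0] = 9+7 = 16 → [16, 0, 8, 9]
append vals[2]+vals[-1] = 8+9 = 17 → [16, 0, 8, 9, 17]
append vals[2]+vals[3] = 8+9 = 17 → [16, 0, 8, 9, 17, 17]
append vals[0]+vals[4] = 16+17 = 33 → [16, 0, 8, 9, 17, 17, 33]
sum = 100

100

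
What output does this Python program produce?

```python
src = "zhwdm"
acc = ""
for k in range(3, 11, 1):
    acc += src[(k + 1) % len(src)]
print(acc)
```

k=3: add src[4]='m' → 'm'
k=4: add src[0]='z' → 'mz'
k=5: add src[1]='h' → 'mzh'
k=6: add src[2]='w' → 'mzhw'
k=7: add src[3]='d' → 'mzhwd'
k=8: add src[4]='m' → 'mzhwdm'
k=9: add src[0]='z' → 'mzhwdmz'
k=10: add src[1]='h' → 'mzhwdmzh'

mzhwdmzh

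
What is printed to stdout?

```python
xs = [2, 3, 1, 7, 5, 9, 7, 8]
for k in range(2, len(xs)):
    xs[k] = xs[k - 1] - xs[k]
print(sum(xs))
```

-87

k=2: xs[2] = 3-1 = 2 → [2, 3, 2, 7, 5, 9, 7, 8]
k=3: xs[3] = 2-7 = -5 → [2, 3, 2, -5, 5, 9, 7, 8]
k=4: xs[4] = (-5)-5 = -10 → [2, 3, 2, -5, -10, 9, 7, 8]
k=5: xs[5] = (-10)-9 = -19 → [2, 3, 2, -5, -10, -19, 7, 8]
k=6: xs[6] = (-19)-7 = -26 → [2, 3, 2, -5, -10, -19, -26, 8]
k=7: xs[7] = (-26)-8 = -34 → [2, 3, 2, -5, -10, -19, -26, -34]
sum = -87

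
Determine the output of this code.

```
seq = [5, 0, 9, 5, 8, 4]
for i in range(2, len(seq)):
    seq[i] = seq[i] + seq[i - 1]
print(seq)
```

[5, 0, 9, 14, 22, 26]

i=2: seq[2] = 9+0 = 9 → [5, 0, 9, 5, 8, 4]
i=3: seq[3] = 5+9 = 14 → [5, 0, 9, 14, 8, 4]
i=4: seq[4] = 8+14 = 22 → [5, 0, 9, 14, 22, 4]
i=5: seq[5] = 4+22 = 26 → [5, 0, 9, 14, 22, 26]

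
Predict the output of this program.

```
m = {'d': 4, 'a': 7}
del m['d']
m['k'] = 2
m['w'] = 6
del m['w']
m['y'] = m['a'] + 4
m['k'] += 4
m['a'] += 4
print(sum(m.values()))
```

del 'd' → {'a': 7}
m['k'] = 2 → {'a': 7, 'k': 2}
m['w'] = 6 → {'a': 7, 'k': 2, 'w': 6}
del 'w' → {'a': 7, 'k': 2}
m['y'] = m['a']+4 = 11 → {'a': 7, 'k': 2, 'y': 11}
m['k'] = 2+4 = 6 → {'a': 7, 'k': 6, 'y': 11}
m['a'] = 7+4 = 11 → {'a': 11, 'k': 6, 'y': 11}
sum of values = 28

28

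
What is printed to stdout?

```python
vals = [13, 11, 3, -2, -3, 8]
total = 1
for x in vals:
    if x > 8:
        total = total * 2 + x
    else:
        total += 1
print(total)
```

45

x=13: >8, total = 1*2+13 = 15
x=11: >8, total = 15*2+11 = 41
x=3: not >8, total = 41+1 = 42
x=-2: not >8, total = 42+1 = 43
x=-3: not >8, total = 43+1 = 44
x=8: not >8, total = 44+1 = 45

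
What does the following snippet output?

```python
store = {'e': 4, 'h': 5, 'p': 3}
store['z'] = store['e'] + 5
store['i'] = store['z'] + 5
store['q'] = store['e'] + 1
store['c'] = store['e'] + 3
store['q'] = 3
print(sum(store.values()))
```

store['z'] = store['e']+5 = 9 → {'e': 4, 'h': 5, 'p': 3, 'z': 9}
store['i'] = store['z']+5 = 14 → {'e': 4, 'h': 5, 'p': 3, 'z': 9, 'i': 14}
store['q'] = store['e']+1 = 5 → {'e': 4, 'h': 5, 'p': 3, 'z': 9, 'i': 14, 'q': 5}
store['c'] = store['e']+3 = 7 → {'e': 4, 'h': 5, 'p': 3, 'z': 9, 'i': 14, 'q': 5, 'c': 7}
store['q'] = 3 → {'e': 4, 'h': 5, 'p': 3, 'z': 9, 'i': 14, 'q': 3, 'c': 7}
sum of values = 45

45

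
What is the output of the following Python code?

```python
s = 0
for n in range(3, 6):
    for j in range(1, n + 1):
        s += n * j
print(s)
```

133

n=3,j=1: s = 0+3 = 3
n=3,j=2: s = 3+6 = 9
n=3,j=3: s = 9+9 = 18
n=4,j=1: s = 18+4 = 22
n=4,j=2: s = 22+8 = 30
n=4,j=3: s = 30+12 = 42
n=4,j=4: s = 42+16 = 58
n=5,j=1: s = 58+5 = 63
n=5,j=2: s = 63+10 = 73
n=5,j=3: s = 73+15 = 88
n=5,j=4: s = 88+20 = 108
n=5,j=5: s = 108+25 = 133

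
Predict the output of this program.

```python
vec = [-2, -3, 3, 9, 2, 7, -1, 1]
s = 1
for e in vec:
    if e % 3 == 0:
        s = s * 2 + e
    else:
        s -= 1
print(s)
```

-1

e=-2: not %3==0, s = 1-1 = 0
e=-3: %3==0, s = 0*2+(-3) = -3
e=3: %3==0, s = (-3)*2+3 = -3
e=9: %3==0, s = (-3)*2+9 = 3
e=2: not %3==0, s = 3-1 = 2
e=7: not %3==0, s = 2-1 = 1
e=-1: not %3==0, s = 1-1 = 0
e=1: not %3==0, s = 0-1 = -1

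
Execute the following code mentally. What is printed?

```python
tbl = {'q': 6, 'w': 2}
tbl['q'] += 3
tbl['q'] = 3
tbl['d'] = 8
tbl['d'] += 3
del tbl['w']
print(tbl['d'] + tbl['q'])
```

tbl['q'] = 6+3 = 9 → {'q': 9, 'w': 2}
tbl['q'] = 3 → {'q': 3, 'w': 2}
tbl['d'] = 8 → {'q': 3, 'w': 2, 'd': 8}
tbl['d'] = 8+3 = 11 → {'q': 3, 'w': 2, 'd': 11}
del 'w' → {'q': 3, 'd': 11}
tbl['d']+tbl['q'] = 11+3 = 14

14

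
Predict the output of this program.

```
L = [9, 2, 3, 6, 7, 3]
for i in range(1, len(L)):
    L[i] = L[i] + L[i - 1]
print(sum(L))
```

111

i=1: L[1] = 2+9 = 11 → [9, 11, 3, 6, 7, 3]
i=2: L[2] = 3+11 = 14 → [9, 11, 14, 6, 7, 3]
i=3: L[3] = 6+14 = 20 → [9, 11, 14, 20, 7, 3]
i=4: L[4] = 7+20 = 27 → [9, 11, 14, 20, 27, 3]
i=5: L[5] = 3+27 = 30 → [9, 11, 14, 20, 27, 30]
sum = 111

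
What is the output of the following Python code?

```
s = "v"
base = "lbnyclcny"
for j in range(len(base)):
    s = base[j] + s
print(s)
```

ynclcynblv

j=0: prepend 'l' → 'lv'
j=1: prepend 'b' → 'blv'
j=2: prepend 'n' → 'nblv'
j=3: prepend 'y' → 'ynblv'
j=4: prepend 'c' → 'cynblv'
j=5: prepend 'l' → 'lcynblv'
j=6: prepend 'c' → 'clcynblv'
j=7: prepend 'n' → 'nclcynblv'
j=8: prepend 'y' → 'ynclcynblv'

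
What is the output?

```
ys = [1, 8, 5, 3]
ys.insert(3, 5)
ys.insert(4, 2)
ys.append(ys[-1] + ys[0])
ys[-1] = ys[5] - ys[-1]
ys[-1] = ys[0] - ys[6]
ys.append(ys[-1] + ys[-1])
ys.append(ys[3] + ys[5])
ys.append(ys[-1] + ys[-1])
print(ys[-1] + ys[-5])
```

insert 5 at 3 → [1, 8, 5, 5, 3]
insert 2 at 4 → [1, 8, 5, 5, 2, 3]
append ys[-1]+ys[0] = 3+1 = 4 → [1, 8, 5, 5, 2, 3, 4]
ys[-1] = ys[5]-ys[-1] = 3-4 = -1 → [1, 8, 5, 5, 2, 3, -1]
ys[-1] = ys[0]-ys[6] = 1-(-1) = 2 → [1, 8, 5, 5, 2, 3, 2]
append ys[-1]+ys[-1] = 2+2 = 4 → [1, 8, 5, 5, 2, 3, 2, 4]
append ys[3]+ys[5] = 5+3 = 8 → [1, 8, 5, 5, 2, 3, 2, 4, 8]
append ys[-1]+ys[-1] = 8+8 = 16 → [1, 8, 5, 5, 2, 3, 2, 4, 8, 16]
ys[-1]+ys[-5] = 16+3 = 19

19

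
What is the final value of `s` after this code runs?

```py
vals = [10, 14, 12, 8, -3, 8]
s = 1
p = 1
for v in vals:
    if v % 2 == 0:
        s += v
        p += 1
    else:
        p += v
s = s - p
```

50

v=10: even, s = 1+10 = 11; p=2
v=14: even, s = 11+14 = 25; p=3
v=12: even, s = 25+12 = 37; p=4
v=8: even, s = 37+8 = 45; p=5
v=-3: not even; p=2
v=8: even, s = 45+8 = 53; p=3
s-p = 53-3 = 50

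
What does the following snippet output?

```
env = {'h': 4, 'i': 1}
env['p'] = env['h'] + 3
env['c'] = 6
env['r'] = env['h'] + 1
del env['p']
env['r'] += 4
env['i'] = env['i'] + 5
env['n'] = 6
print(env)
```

{'h': 4, 'i': 6, 'c': 6, 'r': 9, 'n': 6}

env['p'] = env['h']+3 = 7 → {'h': 4, 'i': 1, 'p': 7}
env['c'] = 6 → {'h': 4, 'i': 1, 'p': 7, 'c': 6}
env['r'] = env['h']+1 = 5 → {'h': 4, 'i': 1, 'p': 7, 'c': 6, 'r': 5}
del 'p' → {'h': 4, 'i': 1, 'c': 6, 'r': 5}
env['r'] = 5+4 = 9 → {'h': 4, 'i': 1, 'c': 6, 'r': 9}
env['i'] = env['i']+5 = 6 → {'h': 4, 'i': 6, 'c': 6, 'r': 9}
env['n'] = 6 → {'h': 4, 'i': 6, 'c': 6, 'r': 9, 'n': 6}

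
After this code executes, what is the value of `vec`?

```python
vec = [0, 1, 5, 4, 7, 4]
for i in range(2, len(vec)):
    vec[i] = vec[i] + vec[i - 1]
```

[0, 1, 6, 10, 17, 21]

i=2: vec[2] = 5+1 = 6 → [0, 1, 6, 4, 7, 4]
i=3: vec[3] = 4+6 = 10 → [0, 1, 6, 10, 7, 4]
i=4: vec[4] = 7+10 = 17 → [0, 1, 6, 10, 17, 4]
i=5: vec[5] = 4+17 = 21 → [0, 1, 6, 10, 17, 21]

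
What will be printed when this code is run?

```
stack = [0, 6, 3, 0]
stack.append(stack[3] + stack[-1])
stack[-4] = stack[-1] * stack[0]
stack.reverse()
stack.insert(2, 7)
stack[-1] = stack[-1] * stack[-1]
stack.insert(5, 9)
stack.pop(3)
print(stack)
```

append stack[3]+stack[-1] = 0+0 = 0 → [0, 6, 3, 0, 0]
stack[-4] = stack[-1]*stack[0] = 0*0 = 0 → [0, 0, 3, 0, 0]
reverse → [0, 0, 3, 0, 0]
insert 7 at 2 → [0, 0, 7, 3, 0, 0]
stack[-1] = stack[-1]*stack[-1] = 0*0 = 0 → [0, 0, 7, 3, 0, 0]
insert 9 at 5 → [0, 0, 7, 3, 0, 9, 0]
pop(3) removes 3 → [0, 0, 7, 0, 9, 0]

[0, 0, 7, 0, 9, 0]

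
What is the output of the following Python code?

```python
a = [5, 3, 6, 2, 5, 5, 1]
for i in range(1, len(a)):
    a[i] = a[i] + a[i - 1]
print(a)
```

i=1: a[1] = 3+5 = 8 → [5, 8, 6, 2, 5, 5, 1]
i=2: a[2] = 6+8 = 14 → [5, 8, 14, 2, 5, 5, 1]
i=3: a[3] = 2+14 = 16 → [5, 8, 14, 16, 5, 5, 1]
i=4: a[4] = 5+16 = 21 → [5, 8, 14, 16, 21, 5, 1]
i=5: a[5] = 5+21 = 26 → [5, 8, 14, 16, 21, 26, 1]
i=6: a[6] = 1+26 = 27 → [5, 8, 14, 16, 21, 26, 27]

[5, 8, 14, 16, 21, 26, 27]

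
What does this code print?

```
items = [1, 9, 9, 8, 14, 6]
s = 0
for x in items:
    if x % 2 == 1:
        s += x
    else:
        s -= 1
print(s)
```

x=1: odd, s = 0+1 = 1
x=9: odd, s = 1+9 = 10
x=9: odd, s = 10+9 = 19
x=8: not odd, s = 19-1 = 18
x=14: not odd, s = 18-1 = 17
x=6: not odd, s = 17-1 = 16

16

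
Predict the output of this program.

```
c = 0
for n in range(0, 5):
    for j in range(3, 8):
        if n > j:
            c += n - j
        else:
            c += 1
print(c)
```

n=0,j=3: not 0>3, c = 0+1 = 1
n=0,j=4: not 0>4, c = 1+1 = 2
n=0,j=5: not 0>5, c = 2+1 = 3
n=0,j=6: not 0>6, c = 3+1 = 4
n=0,j=7: not 0>7, c = 4+1 = 5
n=1,j=3: not 1>3, c = 5+1 = 6
n=1,j=4: not 1>4, c = 6+1 = 7
n=1,j=5: not 1>5, c = 7+1 = 8
n=1,j=6: not 1>6, c = 8+1 = 9
n=1,j=7: not 1>7, c = 9+1 = 10
n=2,j=3: not 2>3, c = 10+1 = 11
n=2,j=4: not 2>4, c = 11+1 = 12
n=2,j=5: not 2>5, c = 12+1 = 13
n=2,j=6: not 2>6, c = 13+1 = 14
n=2,j=7: not 2>7, c = 14+1 = 15
n=3,j=3: not 3>3, c = 15+1 = 16
n=3,j=4: not 3>4, c = 16+1 = 17
n=3,j=5: not 3>5, c = 17+1 = 18
n=3,j=6: not 3>6, c = 18+1 = 19
n=3,j=7: not 3>7, c = 19+1 = 20
n=4,j=3: 4>3, c = 20+1 = 21
n=4,j=4: not 4>4, c = 21+1 = 22
n=4,j=5: not 4>5, c = 22+1 = 23
n=4,j=6: not 4>6, c = 23+1 = 24
n=4,j=7: not 4>7, c = 24+1 = 25

25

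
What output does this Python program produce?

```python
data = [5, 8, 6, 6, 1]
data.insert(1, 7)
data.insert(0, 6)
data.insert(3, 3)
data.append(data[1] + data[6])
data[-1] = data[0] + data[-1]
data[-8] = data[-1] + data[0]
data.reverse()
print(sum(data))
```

insert 7 at 1 → [5, 7, 8, 6, 6, 1]
insert 6 at 0 → [6, 5, 7, 8, 6, 6, 1]
insert 3 at 3 → [6, 5, 7, 3, 8, 6, 6, 1]
append data[1]+data[6] = 5+6 = 11 → [6, 5, 7, 3, 8, 6, 6, 1, 11]
data[-1] = data[0]+data[-1] = 6+11 = 17 → [6, 5, 7, 3, 8, 6, 6, 1, 17]
data[-8] = data[-1]+data[0] = 17+6 = 23 → [6, 23, 7, 3, 8, 6, 6, 1, 17]
reverse → [17, 1, 6, 6, 8, 3, 7, 23, 6]
sum = 77

77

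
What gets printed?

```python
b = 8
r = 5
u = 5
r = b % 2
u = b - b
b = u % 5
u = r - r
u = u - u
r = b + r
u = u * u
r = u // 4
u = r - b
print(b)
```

0

r = 8%2 = 0
u = 8-8 = 0
b = 0%5 = 0
u = 0-0 = 0
u = 0-0 = 0
r = 0+0 = 0
u = 0*0 = 0
r = 0//4 = 0
u = 0-0 = 0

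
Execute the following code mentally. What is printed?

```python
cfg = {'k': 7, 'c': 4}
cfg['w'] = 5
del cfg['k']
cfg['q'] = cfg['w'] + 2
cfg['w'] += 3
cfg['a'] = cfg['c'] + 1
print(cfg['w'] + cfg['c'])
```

cfg['w'] = 5 → {'k': 7, 'c': 4, 'w': 5}
del 'k' → {'c': 4, 'w': 5}
cfg['q'] = cfg['w']+2 = 7 → {'c': 4, 'w': 5, 'q': 7}
cfg['w'] = 5+3 = 8 → {'c': 4, 'w': 8, 'q': 7}
cfg['a'] = cfg['c']+1 = 5 → {'c': 4, 'w': 8, 'q': 7, 'a': 5}
cfg['w']+cfg['c'] = 8+4 = 12

12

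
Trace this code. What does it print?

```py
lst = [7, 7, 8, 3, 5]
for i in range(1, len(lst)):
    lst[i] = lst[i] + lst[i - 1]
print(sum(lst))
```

i=1: lst[1] = 7+7 = 14 → [7, 14, 8, 3, 5]
i=2: lst[2] = 8+14 = 22 → [7, 14, 22, 3, 5]
i=3: lst[3] = 3+22 = 25 → [7, 14, 22, 25, 5]
i=4: lst[4] = 5+25 = 30 → [7, 14, 22, 25, 30]
sum = 98

98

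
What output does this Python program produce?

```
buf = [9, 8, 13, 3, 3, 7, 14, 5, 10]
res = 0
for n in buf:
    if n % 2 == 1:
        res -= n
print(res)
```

-40

n=9: odd, res = 0-9 = -9
n=8: not odd
n=13: odd, res = (-9)-13 = -22
n=3: odd, res = (-22)-3 = -25
n=3: odd, res = (-25)-3 = -28
n=7: odd, res = (-28)-7 = -35
n=14: not odd
n=5: odd, res = (-35)-5 = -40
n=10: not odd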